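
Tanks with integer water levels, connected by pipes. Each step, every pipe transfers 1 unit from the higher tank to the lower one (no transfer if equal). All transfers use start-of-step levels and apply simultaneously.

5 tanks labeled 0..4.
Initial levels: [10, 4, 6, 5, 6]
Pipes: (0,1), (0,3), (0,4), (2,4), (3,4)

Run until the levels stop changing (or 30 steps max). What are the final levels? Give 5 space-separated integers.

Answer: 5 6 6 6 8

Derivation:
Step 1: flows [0->1,0->3,0->4,2=4,4->3] -> levels [7 5 6 7 6]
Step 2: flows [0->1,0=3,0->4,2=4,3->4] -> levels [5 6 6 6 8]
Step 3: flows [1->0,3->0,4->0,4->2,4->3] -> levels [8 5 7 6 5]
Step 4: flows [0->1,0->3,0->4,2->4,3->4] -> levels [5 6 6 6 8]
  -> period-2 cycle: step 4 state = step 2 state; never stabilizes
  -> state at step 30: (30-2) mod 2 = 0, same as step 2 -> [5 6 6 6 8]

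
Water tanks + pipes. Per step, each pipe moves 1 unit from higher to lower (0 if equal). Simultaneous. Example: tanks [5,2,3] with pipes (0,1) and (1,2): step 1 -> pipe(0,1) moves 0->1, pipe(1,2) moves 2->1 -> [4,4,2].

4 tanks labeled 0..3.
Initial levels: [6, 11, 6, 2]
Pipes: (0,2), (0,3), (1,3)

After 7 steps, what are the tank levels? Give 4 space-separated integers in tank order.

Answer: 7 7 5 6

Derivation:
Step 1: flows [0=2,0->3,1->3] -> levels [5 10 6 4]
Step 2: flows [2->0,0->3,1->3] -> levels [5 9 5 6]
Step 3: flows [0=2,3->0,1->3] -> levels [6 8 5 6]
Step 4: flows [0->2,0=3,1->3] -> levels [5 7 6 7]
Step 5: flows [2->0,3->0,1=3] -> levels [7 7 5 6]
Step 6: flows [0->2,0->3,1->3] -> levels [5 6 6 8]
Step 7: flows [2->0,3->0,3->1] -> levels [7 7 5 6]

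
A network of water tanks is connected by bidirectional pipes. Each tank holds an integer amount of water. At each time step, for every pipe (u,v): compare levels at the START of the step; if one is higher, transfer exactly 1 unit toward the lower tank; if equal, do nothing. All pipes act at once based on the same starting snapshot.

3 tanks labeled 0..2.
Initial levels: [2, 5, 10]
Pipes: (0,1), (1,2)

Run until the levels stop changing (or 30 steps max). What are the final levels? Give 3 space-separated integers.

Step 1: flows [1->0,2->1] -> levels [3 5 9]
Step 2: flows [1->0,2->1] -> levels [4 5 8]
Step 3: flows [1->0,2->1] -> levels [5 5 7]
Step 4: flows [0=1,2->1] -> levels [5 6 6]
Step 5: flows [1->0,1=2] -> levels [6 5 6]
Step 6: flows [0->1,2->1] -> levels [5 7 5]
Step 7: flows [1->0,1->2] -> levels [6 5 6]
  -> period-2 cycle: step 7 state = step 5 state; never stabilizes
  -> state at step 30: (30-5) mod 2 = 1, same as step 6 -> [5 7 5]

Answer: 5 7 5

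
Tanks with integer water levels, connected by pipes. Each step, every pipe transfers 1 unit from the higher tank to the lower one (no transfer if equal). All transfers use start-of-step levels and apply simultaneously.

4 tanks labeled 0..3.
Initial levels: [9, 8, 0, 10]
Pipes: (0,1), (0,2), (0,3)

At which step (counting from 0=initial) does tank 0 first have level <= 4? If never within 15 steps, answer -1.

Answer: -1

Derivation:
Step 1: flows [0->1,0->2,3->0] -> levels [8 9 1 9]
Step 2: flows [1->0,0->2,3->0] -> levels [9 8 2 8]
Step 3: flows [0->1,0->2,0->3] -> levels [6 9 3 9]
Step 4: flows [1->0,0->2,3->0] -> levels [7 8 4 8]
Step 5: flows [1->0,0->2,3->0] -> levels [8 7 5 7]
Step 6: flows [0->1,0->2,0->3] -> levels [5 8 6 8]
Step 7: flows [1->0,2->0,3->0] -> levels [8 7 5 7]
  -> period-2 cycle (repeats step 5); tank 0 never drops to <=4
Tank 0 never reaches <=4 within 15 steps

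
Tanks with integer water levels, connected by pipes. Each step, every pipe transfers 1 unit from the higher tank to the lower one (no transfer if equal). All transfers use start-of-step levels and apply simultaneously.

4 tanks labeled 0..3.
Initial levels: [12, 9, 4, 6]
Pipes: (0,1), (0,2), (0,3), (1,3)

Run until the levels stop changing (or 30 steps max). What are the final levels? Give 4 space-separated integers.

Answer: 7 8 8 8

Derivation:
Step 1: flows [0->1,0->2,0->3,1->3] -> levels [9 9 5 8]
Step 2: flows [0=1,0->2,0->3,1->3] -> levels [7 8 6 10]
Step 3: flows [1->0,0->2,3->0,3->1] -> levels [8 8 7 8]
Step 4: flows [0=1,0->2,0=3,1=3] -> levels [7 8 8 8]
Step 5: flows [1->0,2->0,3->0,1=3] -> levels [10 7 7 7]
Step 6: flows [0->1,0->2,0->3,1=3] -> levels [7 8 8 8]
  -> period-2 cycle: step 6 state = step 4 state; never stabilizes
  -> state at step 30: (30-4) mod 2 = 0, same as step 4 -> [7 8 8 8]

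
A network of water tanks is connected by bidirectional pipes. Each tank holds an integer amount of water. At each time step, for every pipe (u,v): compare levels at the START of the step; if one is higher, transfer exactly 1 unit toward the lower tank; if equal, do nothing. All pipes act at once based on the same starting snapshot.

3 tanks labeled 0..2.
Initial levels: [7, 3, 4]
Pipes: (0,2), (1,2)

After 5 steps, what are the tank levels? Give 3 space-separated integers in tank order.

Step 1: flows [0->2,2->1] -> levels [6 4 4]
Step 2: flows [0->2,1=2] -> levels [5 4 5]
Step 3: flows [0=2,2->1] -> levels [5 5 4]
Step 4: flows [0->2,1->2] -> levels [4 4 6]
Step 5: flows [2->0,2->1] -> levels [5 5 4]

Answer: 5 5 4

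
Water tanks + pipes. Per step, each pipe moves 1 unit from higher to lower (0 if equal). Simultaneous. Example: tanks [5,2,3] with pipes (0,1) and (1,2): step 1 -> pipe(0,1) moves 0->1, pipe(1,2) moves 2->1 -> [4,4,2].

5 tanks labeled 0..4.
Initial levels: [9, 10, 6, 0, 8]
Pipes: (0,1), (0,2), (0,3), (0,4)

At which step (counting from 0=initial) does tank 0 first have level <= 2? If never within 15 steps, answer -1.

Answer: -1

Derivation:
Step 1: flows [1->0,0->2,0->3,0->4] -> levels [7 9 7 1 9]
Step 2: flows [1->0,0=2,0->3,4->0] -> levels [8 8 7 2 8]
Step 3: flows [0=1,0->2,0->3,0=4] -> levels [6 8 8 3 8]
Step 4: flows [1->0,2->0,0->3,4->0] -> levels [8 7 7 4 7]
Step 5: flows [0->1,0->2,0->3,0->4] -> levels [4 8 8 5 8]
Step 6: flows [1->0,2->0,3->0,4->0] -> levels [8 7 7 4 7]
  -> period-2 cycle (repeats step 4); tank 0 never drops to <=2
Tank 0 never reaches <=2 within 15 steps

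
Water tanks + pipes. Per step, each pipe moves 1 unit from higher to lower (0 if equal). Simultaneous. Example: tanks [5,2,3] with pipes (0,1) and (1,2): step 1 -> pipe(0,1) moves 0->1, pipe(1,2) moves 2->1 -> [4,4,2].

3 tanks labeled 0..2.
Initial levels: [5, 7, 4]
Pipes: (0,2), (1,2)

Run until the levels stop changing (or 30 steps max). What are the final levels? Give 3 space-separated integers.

Step 1: flows [0->2,1->2] -> levels [4 6 6]
Step 2: flows [2->0,1=2] -> levels [5 6 5]
Step 3: flows [0=2,1->2] -> levels [5 5 6]
Step 4: flows [2->0,2->1] -> levels [6 6 4]
Step 5: flows [0->2,1->2] -> levels [5 5 6]
  -> period-2 cycle: step 5 state = step 3 state; never stabilizes
  -> state at step 30: (30-3) mod 2 = 1, same as step 4 -> [6 6 4]

Answer: 6 6 4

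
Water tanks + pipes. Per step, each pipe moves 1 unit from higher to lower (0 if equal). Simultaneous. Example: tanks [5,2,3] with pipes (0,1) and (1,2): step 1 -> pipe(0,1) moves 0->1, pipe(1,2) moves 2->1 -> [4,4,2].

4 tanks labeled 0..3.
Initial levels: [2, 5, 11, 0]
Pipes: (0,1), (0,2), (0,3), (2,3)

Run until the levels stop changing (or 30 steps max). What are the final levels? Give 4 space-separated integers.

Step 1: flows [1->0,2->0,0->3,2->3] -> levels [3 4 9 2]
Step 2: flows [1->0,2->0,0->3,2->3] -> levels [4 3 7 4]
Step 3: flows [0->1,2->0,0=3,2->3] -> levels [4 4 5 5]
Step 4: flows [0=1,2->0,3->0,2=3] -> levels [6 4 4 4]
Step 5: flows [0->1,0->2,0->3,2=3] -> levels [3 5 5 5]
Step 6: flows [1->0,2->0,3->0,2=3] -> levels [6 4 4 4]
  -> period-2 cycle: step 6 state = step 4 state; never stabilizes
  -> state at step 30: (30-4) mod 2 = 0, same as step 4 -> [6 4 4 4]

Answer: 6 4 4 4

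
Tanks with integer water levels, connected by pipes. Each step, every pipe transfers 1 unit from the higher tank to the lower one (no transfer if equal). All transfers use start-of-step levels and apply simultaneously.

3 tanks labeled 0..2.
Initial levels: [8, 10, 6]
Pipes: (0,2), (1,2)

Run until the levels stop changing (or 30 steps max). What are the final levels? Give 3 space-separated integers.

Step 1: flows [0->2,1->2] -> levels [7 9 8]
Step 2: flows [2->0,1->2] -> levels [8 8 8]
Step 3: flows [0=2,1=2] -> levels [8 8 8]
  -> stable (no change)

Answer: 8 8 8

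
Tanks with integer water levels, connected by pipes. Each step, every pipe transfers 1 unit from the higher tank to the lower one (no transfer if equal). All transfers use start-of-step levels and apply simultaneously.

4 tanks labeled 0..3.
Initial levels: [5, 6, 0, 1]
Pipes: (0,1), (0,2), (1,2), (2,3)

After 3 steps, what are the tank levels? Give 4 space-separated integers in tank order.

Answer: 5 3 2 2

Derivation:
Step 1: flows [1->0,0->2,1->2,3->2] -> levels [5 4 3 0]
Step 2: flows [0->1,0->2,1->2,2->3] -> levels [3 4 4 1]
Step 3: flows [1->0,2->0,1=2,2->3] -> levels [5 3 2 2]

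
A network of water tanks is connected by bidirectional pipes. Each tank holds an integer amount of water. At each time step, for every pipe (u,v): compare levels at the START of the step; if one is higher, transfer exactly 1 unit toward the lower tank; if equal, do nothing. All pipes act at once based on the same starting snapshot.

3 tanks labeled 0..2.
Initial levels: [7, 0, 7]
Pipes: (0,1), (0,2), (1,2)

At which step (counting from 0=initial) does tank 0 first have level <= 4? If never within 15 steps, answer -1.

Step 1: flows [0->1,0=2,2->1] -> levels [6 2 6]
Step 2: flows [0->1,0=2,2->1] -> levels [5 4 5]
Step 3: flows [0->1,0=2,2->1] -> levels [4 6 4]
Tank 0 first reaches <=4 at step 3

Answer: 3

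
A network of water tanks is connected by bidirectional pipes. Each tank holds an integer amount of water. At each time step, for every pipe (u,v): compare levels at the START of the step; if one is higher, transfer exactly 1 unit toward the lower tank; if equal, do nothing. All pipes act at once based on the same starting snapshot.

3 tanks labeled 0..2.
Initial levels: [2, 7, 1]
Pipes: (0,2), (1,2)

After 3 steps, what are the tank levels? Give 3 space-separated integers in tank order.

Answer: 3 4 3

Derivation:
Step 1: flows [0->2,1->2] -> levels [1 6 3]
Step 2: flows [2->0,1->2] -> levels [2 5 3]
Step 3: flows [2->0,1->2] -> levels [3 4 3]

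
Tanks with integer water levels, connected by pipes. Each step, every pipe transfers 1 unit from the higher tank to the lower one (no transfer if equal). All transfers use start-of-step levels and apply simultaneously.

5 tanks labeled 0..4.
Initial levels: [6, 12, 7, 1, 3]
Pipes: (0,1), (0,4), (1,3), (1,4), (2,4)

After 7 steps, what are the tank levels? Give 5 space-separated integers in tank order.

Step 1: flows [1->0,0->4,1->3,1->4,2->4] -> levels [6 9 6 2 6]
Step 2: flows [1->0,0=4,1->3,1->4,2=4] -> levels [7 6 6 3 7]
Step 3: flows [0->1,0=4,1->3,4->1,4->2] -> levels [6 7 7 4 5]
Step 4: flows [1->0,0->4,1->3,1->4,2->4] -> levels [6 4 6 5 8]
Step 5: flows [0->1,4->0,3->1,4->1,4->2] -> levels [6 7 7 4 5]
  -> period-2 cycle: step 5 state = step 3 state
  -> state at step 7: (7-3) mod 2 = 0, same as step 3 -> [6 7 7 4 5]

Answer: 6 7 7 4 5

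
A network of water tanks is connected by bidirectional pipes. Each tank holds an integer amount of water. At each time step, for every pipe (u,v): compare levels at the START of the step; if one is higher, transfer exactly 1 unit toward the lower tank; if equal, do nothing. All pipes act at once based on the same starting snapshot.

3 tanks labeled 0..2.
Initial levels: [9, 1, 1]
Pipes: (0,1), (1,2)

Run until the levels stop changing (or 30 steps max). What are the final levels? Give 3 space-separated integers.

Answer: 4 3 4

Derivation:
Step 1: flows [0->1,1=2] -> levels [8 2 1]
Step 2: flows [0->1,1->2] -> levels [7 2 2]
Step 3: flows [0->1,1=2] -> levels [6 3 2]
Step 4: flows [0->1,1->2] -> levels [5 3 3]
Step 5: flows [0->1,1=2] -> levels [4 4 3]
Step 6: flows [0=1,1->2] -> levels [4 3 4]
Step 7: flows [0->1,2->1] -> levels [3 5 3]
Step 8: flows [1->0,1->2] -> levels [4 3 4]
  -> period-2 cycle: step 8 state = step 6 state; never stabilizes
  -> state at step 30: (30-6) mod 2 = 0, same as step 6 -> [4 3 4]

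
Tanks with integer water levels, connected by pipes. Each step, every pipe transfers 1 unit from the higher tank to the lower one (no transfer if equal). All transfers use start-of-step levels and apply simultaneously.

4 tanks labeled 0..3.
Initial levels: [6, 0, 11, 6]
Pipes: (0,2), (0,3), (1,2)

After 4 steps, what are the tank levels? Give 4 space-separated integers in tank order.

Answer: 6 4 6 7

Derivation:
Step 1: flows [2->0,0=3,2->1] -> levels [7 1 9 6]
Step 2: flows [2->0,0->3,2->1] -> levels [7 2 7 7]
Step 3: flows [0=2,0=3,2->1] -> levels [7 3 6 7]
Step 4: flows [0->2,0=3,2->1] -> levels [6 4 6 7]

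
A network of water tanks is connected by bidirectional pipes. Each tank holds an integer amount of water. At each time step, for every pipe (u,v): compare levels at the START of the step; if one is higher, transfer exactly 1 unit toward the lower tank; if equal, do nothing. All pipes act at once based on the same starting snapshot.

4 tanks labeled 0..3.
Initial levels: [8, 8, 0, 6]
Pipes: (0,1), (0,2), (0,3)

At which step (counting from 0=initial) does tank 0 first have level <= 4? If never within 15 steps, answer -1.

Step 1: flows [0=1,0->2,0->3] -> levels [6 8 1 7]
Step 2: flows [1->0,0->2,3->0] -> levels [7 7 2 6]
Step 3: flows [0=1,0->2,0->3] -> levels [5 7 3 7]
Step 4: flows [1->0,0->2,3->0] -> levels [6 6 4 6]
Step 5: flows [0=1,0->2,0=3] -> levels [5 6 5 6]
Step 6: flows [1->0,0=2,3->0] -> levels [7 5 5 5]
Step 7: flows [0->1,0->2,0->3] -> levels [4 6 6 6]
Tank 0 first reaches <=4 at step 7

Answer: 7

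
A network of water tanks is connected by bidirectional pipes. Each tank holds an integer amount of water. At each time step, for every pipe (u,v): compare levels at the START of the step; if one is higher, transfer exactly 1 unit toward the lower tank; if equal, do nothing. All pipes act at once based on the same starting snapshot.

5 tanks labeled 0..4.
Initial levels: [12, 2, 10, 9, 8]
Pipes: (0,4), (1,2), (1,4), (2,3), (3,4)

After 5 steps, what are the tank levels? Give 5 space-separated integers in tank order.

Answer: 9 9 7 9 7

Derivation:
Step 1: flows [0->4,2->1,4->1,2->3,3->4] -> levels [11 4 8 9 9]
Step 2: flows [0->4,2->1,4->1,3->2,3=4] -> levels [10 6 8 8 9]
Step 3: flows [0->4,2->1,4->1,2=3,4->3] -> levels [9 8 7 9 8]
Step 4: flows [0->4,1->2,1=4,3->2,3->4] -> levels [8 7 9 7 10]
Step 5: flows [4->0,2->1,4->1,2->3,4->3] -> levels [9 9 7 9 7]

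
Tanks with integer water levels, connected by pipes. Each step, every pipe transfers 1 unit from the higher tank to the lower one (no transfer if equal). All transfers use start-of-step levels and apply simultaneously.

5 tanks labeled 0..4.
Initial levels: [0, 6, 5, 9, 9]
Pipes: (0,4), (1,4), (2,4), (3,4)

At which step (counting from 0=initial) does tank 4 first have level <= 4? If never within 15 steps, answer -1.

Answer: 5

Derivation:
Step 1: flows [4->0,4->1,4->2,3=4] -> levels [1 7 6 9 6]
Step 2: flows [4->0,1->4,2=4,3->4] -> levels [2 6 6 8 7]
Step 3: flows [4->0,4->1,4->2,3->4] -> levels [3 7 7 7 5]
Step 4: flows [4->0,1->4,2->4,3->4] -> levels [4 6 6 6 7]
Step 5: flows [4->0,4->1,4->2,4->3] -> levels [5 7 7 7 3]
Tank 4 first reaches <=4 at step 5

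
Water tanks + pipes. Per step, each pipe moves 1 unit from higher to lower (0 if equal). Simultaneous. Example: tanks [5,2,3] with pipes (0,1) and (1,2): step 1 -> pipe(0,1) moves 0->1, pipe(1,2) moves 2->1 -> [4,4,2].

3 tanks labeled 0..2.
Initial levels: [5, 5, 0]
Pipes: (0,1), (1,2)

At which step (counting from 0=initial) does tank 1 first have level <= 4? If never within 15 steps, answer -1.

Step 1: flows [0=1,1->2] -> levels [5 4 1]
Tank 1 first reaches <=4 at step 1

Answer: 1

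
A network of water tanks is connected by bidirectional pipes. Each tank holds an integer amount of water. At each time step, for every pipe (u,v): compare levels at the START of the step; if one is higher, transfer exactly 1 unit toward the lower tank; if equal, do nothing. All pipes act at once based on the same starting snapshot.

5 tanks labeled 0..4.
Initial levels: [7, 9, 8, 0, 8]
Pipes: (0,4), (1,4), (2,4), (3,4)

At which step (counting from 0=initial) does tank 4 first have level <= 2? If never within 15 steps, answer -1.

Step 1: flows [4->0,1->4,2=4,4->3] -> levels [8 8 8 1 7]
Step 2: flows [0->4,1->4,2->4,4->3] -> levels [7 7 7 2 9]
Step 3: flows [4->0,4->1,4->2,4->3] -> levels [8 8 8 3 5]
Step 4: flows [0->4,1->4,2->4,4->3] -> levels [7 7 7 4 7]
Step 5: flows [0=4,1=4,2=4,4->3] -> levels [7 7 7 5 6]
Step 6: flows [0->4,1->4,2->4,4->3] -> levels [6 6 6 6 8]
Step 7: flows [4->0,4->1,4->2,4->3] -> levels [7 7 7 7 4]
Step 8: flows [0->4,1->4,2->4,3->4] -> levels [6 6 6 6 8]
  -> period-2 cycle (repeats step 6); tank 4 never drops to <=2
Tank 4 never reaches <=2 within 15 steps

Answer: -1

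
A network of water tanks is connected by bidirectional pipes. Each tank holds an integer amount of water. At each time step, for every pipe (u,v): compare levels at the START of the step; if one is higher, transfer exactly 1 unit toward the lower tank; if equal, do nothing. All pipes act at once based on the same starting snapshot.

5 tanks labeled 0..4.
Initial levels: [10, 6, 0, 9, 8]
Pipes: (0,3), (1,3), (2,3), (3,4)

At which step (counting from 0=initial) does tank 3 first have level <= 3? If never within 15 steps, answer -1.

Step 1: flows [0->3,3->1,3->2,3->4] -> levels [9 7 1 7 9]
Step 2: flows [0->3,1=3,3->2,4->3] -> levels [8 7 2 8 8]
Step 3: flows [0=3,3->1,3->2,3=4] -> levels [8 8 3 6 8]
Step 4: flows [0->3,1->3,3->2,4->3] -> levels [7 7 4 8 7]
Step 5: flows [3->0,3->1,3->2,3->4] -> levels [8 8 5 4 8]
Step 6: flows [0->3,1->3,2->3,4->3] -> levels [7 7 4 8 7]
  -> period-2 cycle (repeats step 4); tank 3 never drops to <=3
Tank 3 never reaches <=3 within 15 steps

Answer: -1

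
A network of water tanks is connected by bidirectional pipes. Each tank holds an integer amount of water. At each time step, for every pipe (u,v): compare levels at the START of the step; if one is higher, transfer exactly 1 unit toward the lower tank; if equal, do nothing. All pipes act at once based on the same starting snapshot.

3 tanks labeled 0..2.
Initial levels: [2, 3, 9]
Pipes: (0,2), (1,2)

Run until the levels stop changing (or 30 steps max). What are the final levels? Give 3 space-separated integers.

Answer: 4 4 6

Derivation:
Step 1: flows [2->0,2->1] -> levels [3 4 7]
Step 2: flows [2->0,2->1] -> levels [4 5 5]
Step 3: flows [2->0,1=2] -> levels [5 5 4]
Step 4: flows [0->2,1->2] -> levels [4 4 6]
Step 5: flows [2->0,2->1] -> levels [5 5 4]
  -> period-2 cycle: step 5 state = step 3 state; never stabilizes
  -> state at step 30: (30-3) mod 2 = 1, same as step 4 -> [4 4 6]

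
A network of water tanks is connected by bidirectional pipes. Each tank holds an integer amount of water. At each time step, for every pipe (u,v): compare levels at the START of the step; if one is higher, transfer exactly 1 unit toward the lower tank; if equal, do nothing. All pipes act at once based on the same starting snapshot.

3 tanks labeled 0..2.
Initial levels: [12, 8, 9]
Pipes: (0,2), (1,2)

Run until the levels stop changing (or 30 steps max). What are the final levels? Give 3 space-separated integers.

Step 1: flows [0->2,2->1] -> levels [11 9 9]
Step 2: flows [0->2,1=2] -> levels [10 9 10]
Step 3: flows [0=2,2->1] -> levels [10 10 9]
Step 4: flows [0->2,1->2] -> levels [9 9 11]
Step 5: flows [2->0,2->1] -> levels [10 10 9]
  -> period-2 cycle: step 5 state = step 3 state; never stabilizes
  -> state at step 30: (30-3) mod 2 = 1, same as step 4 -> [9 9 11]

Answer: 9 9 11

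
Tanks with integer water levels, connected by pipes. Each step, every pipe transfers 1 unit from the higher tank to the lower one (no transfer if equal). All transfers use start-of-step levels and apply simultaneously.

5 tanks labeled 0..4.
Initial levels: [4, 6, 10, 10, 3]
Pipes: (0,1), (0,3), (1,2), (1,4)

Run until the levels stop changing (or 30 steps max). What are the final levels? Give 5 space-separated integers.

Answer: 6 8 6 7 6

Derivation:
Step 1: flows [1->0,3->0,2->1,1->4] -> levels [6 5 9 9 4]
Step 2: flows [0->1,3->0,2->1,1->4] -> levels [6 6 8 8 5]
Step 3: flows [0=1,3->0,2->1,1->4] -> levels [7 6 7 7 6]
Step 4: flows [0->1,0=3,2->1,1=4] -> levels [6 8 6 7 6]
Step 5: flows [1->0,3->0,1->2,1->4] -> levels [8 5 7 6 7]
Step 6: flows [0->1,0->3,2->1,4->1] -> levels [6 8 6 7 6]
  -> period-2 cycle: step 6 state = step 4 state; never stabilizes
  -> state at step 30: (30-4) mod 2 = 0, same as step 4 -> [6 8 6 7 6]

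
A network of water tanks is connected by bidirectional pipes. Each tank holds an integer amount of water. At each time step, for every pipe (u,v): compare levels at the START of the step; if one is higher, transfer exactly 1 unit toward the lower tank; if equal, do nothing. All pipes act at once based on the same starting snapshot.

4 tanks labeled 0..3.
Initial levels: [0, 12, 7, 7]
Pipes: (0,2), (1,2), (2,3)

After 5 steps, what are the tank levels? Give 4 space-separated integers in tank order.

Step 1: flows [2->0,1->2,2=3] -> levels [1 11 7 7]
Step 2: flows [2->0,1->2,2=3] -> levels [2 10 7 7]
Step 3: flows [2->0,1->2,2=3] -> levels [3 9 7 7]
Step 4: flows [2->0,1->2,2=3] -> levels [4 8 7 7]
Step 5: flows [2->0,1->2,2=3] -> levels [5 7 7 7]

Answer: 5 7 7 7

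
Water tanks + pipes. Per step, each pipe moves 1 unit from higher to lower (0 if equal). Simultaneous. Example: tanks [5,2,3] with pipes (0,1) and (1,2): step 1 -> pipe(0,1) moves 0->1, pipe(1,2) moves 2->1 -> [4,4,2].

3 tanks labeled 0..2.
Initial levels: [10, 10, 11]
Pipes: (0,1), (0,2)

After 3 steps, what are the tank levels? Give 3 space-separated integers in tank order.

Answer: 11 10 10

Derivation:
Step 1: flows [0=1,2->0] -> levels [11 10 10]
Step 2: flows [0->1,0->2] -> levels [9 11 11]
Step 3: flows [1->0,2->0] -> levels [11 10 10]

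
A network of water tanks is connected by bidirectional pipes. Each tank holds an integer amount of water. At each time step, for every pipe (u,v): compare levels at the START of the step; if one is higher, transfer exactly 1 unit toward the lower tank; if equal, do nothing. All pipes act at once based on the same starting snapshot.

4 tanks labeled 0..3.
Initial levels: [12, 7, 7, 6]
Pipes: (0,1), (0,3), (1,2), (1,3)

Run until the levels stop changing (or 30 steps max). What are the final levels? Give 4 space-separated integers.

Answer: 8 9 7 8

Derivation:
Step 1: flows [0->1,0->3,1=2,1->3] -> levels [10 7 7 8]
Step 2: flows [0->1,0->3,1=2,3->1] -> levels [8 9 7 8]
Step 3: flows [1->0,0=3,1->2,1->3] -> levels [9 6 8 9]
Step 4: flows [0->1,0=3,2->1,3->1] -> levels [8 9 7 8]
  -> period-2 cycle: step 4 state = step 2 state; never stabilizes
  -> state at step 30: (30-2) mod 2 = 0, same as step 2 -> [8 9 7 8]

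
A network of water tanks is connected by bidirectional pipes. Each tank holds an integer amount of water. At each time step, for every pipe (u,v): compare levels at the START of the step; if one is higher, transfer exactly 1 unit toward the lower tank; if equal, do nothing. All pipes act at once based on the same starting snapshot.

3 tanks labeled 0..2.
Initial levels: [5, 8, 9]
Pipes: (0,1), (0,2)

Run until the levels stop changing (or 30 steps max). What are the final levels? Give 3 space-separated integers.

Answer: 8 7 7

Derivation:
Step 1: flows [1->0,2->0] -> levels [7 7 8]
Step 2: flows [0=1,2->0] -> levels [8 7 7]
Step 3: flows [0->1,0->2] -> levels [6 8 8]
Step 4: flows [1->0,2->0] -> levels [8 7 7]
  -> period-2 cycle: step 4 state = step 2 state; never stabilizes
  -> state at step 30: (30-2) mod 2 = 0, same as step 2 -> [8 7 7]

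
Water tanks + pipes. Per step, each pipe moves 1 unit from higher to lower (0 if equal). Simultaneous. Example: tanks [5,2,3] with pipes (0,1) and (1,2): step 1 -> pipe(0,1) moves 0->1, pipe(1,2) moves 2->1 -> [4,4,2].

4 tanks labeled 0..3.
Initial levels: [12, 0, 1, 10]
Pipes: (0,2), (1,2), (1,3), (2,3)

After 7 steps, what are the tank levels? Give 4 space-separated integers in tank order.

Answer: 6 7 5 5

Derivation:
Step 1: flows [0->2,2->1,3->1,3->2] -> levels [11 2 2 8]
Step 2: flows [0->2,1=2,3->1,3->2] -> levels [10 3 4 6]
Step 3: flows [0->2,2->1,3->1,3->2] -> levels [9 5 5 4]
Step 4: flows [0->2,1=2,1->3,2->3] -> levels [8 4 5 6]
Step 5: flows [0->2,2->1,3->1,3->2] -> levels [7 6 6 4]
Step 6: flows [0->2,1=2,1->3,2->3] -> levels [6 5 6 6]
Step 7: flows [0=2,2->1,3->1,2=3] -> levels [6 7 5 5]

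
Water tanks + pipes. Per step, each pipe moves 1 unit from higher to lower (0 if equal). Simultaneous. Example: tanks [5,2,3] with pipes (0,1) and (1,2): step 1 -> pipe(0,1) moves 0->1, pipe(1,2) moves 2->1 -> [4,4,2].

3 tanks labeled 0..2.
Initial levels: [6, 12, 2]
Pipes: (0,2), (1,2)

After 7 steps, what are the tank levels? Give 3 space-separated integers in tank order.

Answer: 6 6 8

Derivation:
Step 1: flows [0->2,1->2] -> levels [5 11 4]
Step 2: flows [0->2,1->2] -> levels [4 10 6]
Step 3: flows [2->0,1->2] -> levels [5 9 6]
Step 4: flows [2->0,1->2] -> levels [6 8 6]
Step 5: flows [0=2,1->2] -> levels [6 7 7]
Step 6: flows [2->0,1=2] -> levels [7 7 6]
Step 7: flows [0->2,1->2] -> levels [6 6 8]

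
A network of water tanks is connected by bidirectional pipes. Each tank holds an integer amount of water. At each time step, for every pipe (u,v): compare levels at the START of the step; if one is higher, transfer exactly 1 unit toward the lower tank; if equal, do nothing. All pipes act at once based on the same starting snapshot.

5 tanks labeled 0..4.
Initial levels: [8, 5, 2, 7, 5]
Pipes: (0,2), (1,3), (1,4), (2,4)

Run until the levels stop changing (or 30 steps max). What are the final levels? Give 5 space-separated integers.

Step 1: flows [0->2,3->1,1=4,4->2] -> levels [7 6 4 6 4]
Step 2: flows [0->2,1=3,1->4,2=4] -> levels [6 5 5 6 5]
Step 3: flows [0->2,3->1,1=4,2=4] -> levels [5 6 6 5 5]
Step 4: flows [2->0,1->3,1->4,2->4] -> levels [6 4 4 6 7]
Step 5: flows [0->2,3->1,4->1,4->2] -> levels [5 6 6 5 5]
  -> period-2 cycle: step 5 state = step 3 state; never stabilizes
  -> state at step 30: (30-3) mod 2 = 1, same as step 4 -> [6 4 4 6 7]

Answer: 6 4 4 6 7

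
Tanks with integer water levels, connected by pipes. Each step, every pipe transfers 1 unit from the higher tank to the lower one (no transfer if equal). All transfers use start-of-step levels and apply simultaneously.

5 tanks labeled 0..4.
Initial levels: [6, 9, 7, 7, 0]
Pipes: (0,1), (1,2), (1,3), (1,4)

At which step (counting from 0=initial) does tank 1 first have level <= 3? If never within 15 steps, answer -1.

Step 1: flows [1->0,1->2,1->3,1->4] -> levels [7 5 8 8 1]
Step 2: flows [0->1,2->1,3->1,1->4] -> levels [6 7 7 7 2]
Step 3: flows [1->0,1=2,1=3,1->4] -> levels [7 5 7 7 3]
Step 4: flows [0->1,2->1,3->1,1->4] -> levels [6 7 6 6 4]
Step 5: flows [1->0,1->2,1->3,1->4] -> levels [7 3 7 7 5]
Tank 1 first reaches <=3 at step 5

Answer: 5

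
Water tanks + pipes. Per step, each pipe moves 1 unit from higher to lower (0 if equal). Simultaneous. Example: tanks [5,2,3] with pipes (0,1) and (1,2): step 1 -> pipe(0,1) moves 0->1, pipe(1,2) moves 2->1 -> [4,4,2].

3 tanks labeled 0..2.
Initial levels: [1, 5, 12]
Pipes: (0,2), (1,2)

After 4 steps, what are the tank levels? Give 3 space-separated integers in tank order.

Answer: 5 7 6

Derivation:
Step 1: flows [2->0,2->1] -> levels [2 6 10]
Step 2: flows [2->0,2->1] -> levels [3 7 8]
Step 3: flows [2->0,2->1] -> levels [4 8 6]
Step 4: flows [2->0,1->2] -> levels [5 7 6]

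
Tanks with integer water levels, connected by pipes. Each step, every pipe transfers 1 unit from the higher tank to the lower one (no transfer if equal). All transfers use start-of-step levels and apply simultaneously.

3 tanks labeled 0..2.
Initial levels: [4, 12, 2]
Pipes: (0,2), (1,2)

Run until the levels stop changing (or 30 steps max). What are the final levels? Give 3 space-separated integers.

Answer: 6 6 6

Derivation:
Step 1: flows [0->2,1->2] -> levels [3 11 4]
Step 2: flows [2->0,1->2] -> levels [4 10 4]
Step 3: flows [0=2,1->2] -> levels [4 9 5]
Step 4: flows [2->0,1->2] -> levels [5 8 5]
Step 5: flows [0=2,1->2] -> levels [5 7 6]
Step 6: flows [2->0,1->2] -> levels [6 6 6]
Step 7: flows [0=2,1=2] -> levels [6 6 6]
  -> stable (no change)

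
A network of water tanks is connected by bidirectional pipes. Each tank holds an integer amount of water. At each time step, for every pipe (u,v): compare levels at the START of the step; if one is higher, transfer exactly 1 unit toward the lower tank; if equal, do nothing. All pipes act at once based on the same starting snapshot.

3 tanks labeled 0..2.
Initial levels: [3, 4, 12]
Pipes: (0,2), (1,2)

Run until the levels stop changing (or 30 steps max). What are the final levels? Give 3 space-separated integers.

Answer: 6 6 7

Derivation:
Step 1: flows [2->0,2->1] -> levels [4 5 10]
Step 2: flows [2->0,2->1] -> levels [5 6 8]
Step 3: flows [2->0,2->1] -> levels [6 7 6]
Step 4: flows [0=2,1->2] -> levels [6 6 7]
Step 5: flows [2->0,2->1] -> levels [7 7 5]
Step 6: flows [0->2,1->2] -> levels [6 6 7]
  -> period-2 cycle: step 6 state = step 4 state; never stabilizes
  -> state at step 30: (30-4) mod 2 = 0, same as step 4 -> [6 6 7]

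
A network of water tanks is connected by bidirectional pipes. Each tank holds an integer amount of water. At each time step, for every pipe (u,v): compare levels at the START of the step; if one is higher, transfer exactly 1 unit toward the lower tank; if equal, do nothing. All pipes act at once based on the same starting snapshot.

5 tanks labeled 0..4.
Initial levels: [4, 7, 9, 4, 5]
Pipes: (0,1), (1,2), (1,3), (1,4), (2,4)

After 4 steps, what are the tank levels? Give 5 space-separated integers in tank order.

Step 1: flows [1->0,2->1,1->3,1->4,2->4] -> levels [5 5 7 5 7]
Step 2: flows [0=1,2->1,1=3,4->1,2=4] -> levels [5 7 6 5 6]
Step 3: flows [1->0,1->2,1->3,1->4,2=4] -> levels [6 3 7 6 7]
Step 4: flows [0->1,2->1,3->1,4->1,2=4] -> levels [5 7 6 5 6]

Answer: 5 7 6 5 6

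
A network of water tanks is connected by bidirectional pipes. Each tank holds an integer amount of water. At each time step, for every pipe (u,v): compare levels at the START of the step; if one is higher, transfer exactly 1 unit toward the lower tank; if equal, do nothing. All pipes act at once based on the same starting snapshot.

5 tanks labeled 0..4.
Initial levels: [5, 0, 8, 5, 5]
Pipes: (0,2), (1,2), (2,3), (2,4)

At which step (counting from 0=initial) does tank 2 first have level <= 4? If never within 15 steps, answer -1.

Answer: 1

Derivation:
Step 1: flows [2->0,2->1,2->3,2->4] -> levels [6 1 4 6 6]
Tank 2 first reaches <=4 at step 1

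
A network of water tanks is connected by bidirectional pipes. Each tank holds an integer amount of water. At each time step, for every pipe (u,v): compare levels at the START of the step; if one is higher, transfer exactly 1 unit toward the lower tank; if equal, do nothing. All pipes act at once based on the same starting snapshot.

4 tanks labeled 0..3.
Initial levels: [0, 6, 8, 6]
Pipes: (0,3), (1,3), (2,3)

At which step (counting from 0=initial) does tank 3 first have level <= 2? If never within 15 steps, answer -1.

Answer: -1

Derivation:
Step 1: flows [3->0,1=3,2->3] -> levels [1 6 7 6]
Step 2: flows [3->0,1=3,2->3] -> levels [2 6 6 6]
Step 3: flows [3->0,1=3,2=3] -> levels [3 6 6 5]
Step 4: flows [3->0,1->3,2->3] -> levels [4 5 5 6]
Step 5: flows [3->0,3->1,3->2] -> levels [5 6 6 3]
Step 6: flows [0->3,1->3,2->3] -> levels [4 5 5 6]
  -> period-2 cycle (repeats step 4); tank 3 never drops to <=2
Tank 3 never reaches <=2 within 15 steps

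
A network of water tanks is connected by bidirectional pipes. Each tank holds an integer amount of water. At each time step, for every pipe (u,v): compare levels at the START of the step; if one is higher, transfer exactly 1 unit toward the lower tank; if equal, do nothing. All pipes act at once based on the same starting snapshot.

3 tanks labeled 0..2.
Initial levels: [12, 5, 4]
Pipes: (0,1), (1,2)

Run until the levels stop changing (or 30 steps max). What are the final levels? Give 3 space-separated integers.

Step 1: flows [0->1,1->2] -> levels [11 5 5]
Step 2: flows [0->1,1=2] -> levels [10 6 5]
Step 3: flows [0->1,1->2] -> levels [9 6 6]
Step 4: flows [0->1,1=2] -> levels [8 7 6]
Step 5: flows [0->1,1->2] -> levels [7 7 7]
Step 6: flows [0=1,1=2] -> levels [7 7 7]
  -> stable (no change)

Answer: 7 7 7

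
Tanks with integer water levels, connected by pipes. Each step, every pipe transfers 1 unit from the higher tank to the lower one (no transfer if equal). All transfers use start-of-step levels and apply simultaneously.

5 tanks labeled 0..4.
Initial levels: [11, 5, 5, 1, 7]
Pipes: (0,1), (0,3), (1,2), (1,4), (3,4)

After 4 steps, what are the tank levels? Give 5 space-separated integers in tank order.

Step 1: flows [0->1,0->3,1=2,4->1,4->3] -> levels [9 7 5 3 5]
Step 2: flows [0->1,0->3,1->2,1->4,4->3] -> levels [7 6 6 5 5]
Step 3: flows [0->1,0->3,1=2,1->4,3=4] -> levels [5 6 6 6 6]
Step 4: flows [1->0,3->0,1=2,1=4,3=4] -> levels [7 5 6 5 6]

Answer: 7 5 6 5 6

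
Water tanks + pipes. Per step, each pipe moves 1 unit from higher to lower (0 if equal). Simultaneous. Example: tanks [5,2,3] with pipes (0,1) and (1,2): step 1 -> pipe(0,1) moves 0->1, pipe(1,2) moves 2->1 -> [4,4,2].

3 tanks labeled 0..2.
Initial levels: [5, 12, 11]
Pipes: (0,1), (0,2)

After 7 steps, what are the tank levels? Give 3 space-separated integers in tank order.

Answer: 10 9 9

Derivation:
Step 1: flows [1->0,2->0] -> levels [7 11 10]
Step 2: flows [1->0,2->0] -> levels [9 10 9]
Step 3: flows [1->0,0=2] -> levels [10 9 9]
Step 4: flows [0->1,0->2] -> levels [8 10 10]
Step 5: flows [1->0,2->0] -> levels [10 9 9]
  -> period-2 cycle: step 5 state = step 3 state
  -> state at step 7: (7-3) mod 2 = 0, same as step 3 -> [10 9 9]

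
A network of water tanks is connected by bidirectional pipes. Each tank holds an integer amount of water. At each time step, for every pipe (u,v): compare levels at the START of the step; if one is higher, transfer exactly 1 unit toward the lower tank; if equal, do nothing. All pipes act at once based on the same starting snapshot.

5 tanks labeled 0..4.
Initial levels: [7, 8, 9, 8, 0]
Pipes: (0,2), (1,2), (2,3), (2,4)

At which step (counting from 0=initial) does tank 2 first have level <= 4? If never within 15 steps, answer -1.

Step 1: flows [2->0,2->1,2->3,2->4] -> levels [8 9 5 9 1]
Step 2: flows [0->2,1->2,3->2,2->4] -> levels [7 8 7 8 2]
Step 3: flows [0=2,1->2,3->2,2->4] -> levels [7 7 8 7 3]
Step 4: flows [2->0,2->1,2->3,2->4] -> levels [8 8 4 8 4]
Tank 2 first reaches <=4 at step 4

Answer: 4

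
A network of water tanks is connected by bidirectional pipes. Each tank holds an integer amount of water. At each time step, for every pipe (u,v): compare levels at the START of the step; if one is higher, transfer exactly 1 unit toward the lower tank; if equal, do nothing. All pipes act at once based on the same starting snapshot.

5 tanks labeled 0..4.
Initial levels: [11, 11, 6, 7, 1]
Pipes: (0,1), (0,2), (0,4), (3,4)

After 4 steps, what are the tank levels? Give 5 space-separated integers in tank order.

Answer: 8 8 8 6 6

Derivation:
Step 1: flows [0=1,0->2,0->4,3->4] -> levels [9 11 7 6 3]
Step 2: flows [1->0,0->2,0->4,3->4] -> levels [8 10 8 5 5]
Step 3: flows [1->0,0=2,0->4,3=4] -> levels [8 9 8 5 6]
Step 4: flows [1->0,0=2,0->4,4->3] -> levels [8 8 8 6 6]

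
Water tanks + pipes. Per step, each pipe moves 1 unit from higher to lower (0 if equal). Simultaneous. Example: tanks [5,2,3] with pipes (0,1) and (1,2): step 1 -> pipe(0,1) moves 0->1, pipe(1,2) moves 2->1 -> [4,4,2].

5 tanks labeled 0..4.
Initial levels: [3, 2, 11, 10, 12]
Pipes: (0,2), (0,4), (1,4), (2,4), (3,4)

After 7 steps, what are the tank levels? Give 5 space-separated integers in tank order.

Answer: 9 8 8 8 5

Derivation:
Step 1: flows [2->0,4->0,4->1,4->2,4->3] -> levels [5 3 11 11 8]
Step 2: flows [2->0,4->0,4->1,2->4,3->4] -> levels [7 4 9 10 8]
Step 3: flows [2->0,4->0,4->1,2->4,3->4] -> levels [9 5 7 9 8]
Step 4: flows [0->2,0->4,4->1,4->2,3->4] -> levels [7 6 9 8 8]
Step 5: flows [2->0,4->0,4->1,2->4,3=4] -> levels [9 7 7 8 7]
Step 6: flows [0->2,0->4,1=4,2=4,3->4] -> levels [7 7 8 7 9]
Step 7: flows [2->0,4->0,4->1,4->2,4->3] -> levels [9 8 8 8 5]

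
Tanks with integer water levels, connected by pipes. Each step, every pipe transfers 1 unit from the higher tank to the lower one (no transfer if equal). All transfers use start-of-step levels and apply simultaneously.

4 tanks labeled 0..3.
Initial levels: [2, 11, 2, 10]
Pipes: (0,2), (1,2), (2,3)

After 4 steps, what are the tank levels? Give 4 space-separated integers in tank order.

Step 1: flows [0=2,1->2,3->2] -> levels [2 10 4 9]
Step 2: flows [2->0,1->2,3->2] -> levels [3 9 5 8]
Step 3: flows [2->0,1->2,3->2] -> levels [4 8 6 7]
Step 4: flows [2->0,1->2,3->2] -> levels [5 7 7 6]

Answer: 5 7 7 6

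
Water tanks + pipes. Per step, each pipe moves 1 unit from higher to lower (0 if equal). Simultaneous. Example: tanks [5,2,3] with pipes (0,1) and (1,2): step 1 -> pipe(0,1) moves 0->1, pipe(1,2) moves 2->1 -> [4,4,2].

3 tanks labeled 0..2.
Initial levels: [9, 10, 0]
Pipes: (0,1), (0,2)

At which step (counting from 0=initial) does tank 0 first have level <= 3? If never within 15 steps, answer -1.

Step 1: flows [1->0,0->2] -> levels [9 9 1]
Step 2: flows [0=1,0->2] -> levels [8 9 2]
Step 3: flows [1->0,0->2] -> levels [8 8 3]
Step 4: flows [0=1,0->2] -> levels [7 8 4]
Step 5: flows [1->0,0->2] -> levels [7 7 5]
Step 6: flows [0=1,0->2] -> levels [6 7 6]
Step 7: flows [1->0,0=2] -> levels [7 6 6]
Step 8: flows [0->1,0->2] -> levels [5 7 7]
Step 9: flows [1->0,2->0] -> levels [7 6 6]
  -> period-2 cycle (repeats step 7); tank 0 never drops to <=3
Tank 0 never reaches <=3 within 15 steps

Answer: -1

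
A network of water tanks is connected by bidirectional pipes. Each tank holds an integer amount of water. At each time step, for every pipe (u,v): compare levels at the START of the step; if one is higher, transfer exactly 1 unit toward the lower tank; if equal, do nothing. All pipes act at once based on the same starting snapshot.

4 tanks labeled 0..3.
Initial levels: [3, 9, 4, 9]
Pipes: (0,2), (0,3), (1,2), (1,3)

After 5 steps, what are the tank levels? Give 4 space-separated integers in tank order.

Answer: 7 8 5 5

Derivation:
Step 1: flows [2->0,3->0,1->2,1=3] -> levels [5 8 4 8]
Step 2: flows [0->2,3->0,1->2,1=3] -> levels [5 7 6 7]
Step 3: flows [2->0,3->0,1->2,1=3] -> levels [7 6 6 6]
Step 4: flows [0->2,0->3,1=2,1=3] -> levels [5 6 7 7]
Step 5: flows [2->0,3->0,2->1,3->1] -> levels [7 8 5 5]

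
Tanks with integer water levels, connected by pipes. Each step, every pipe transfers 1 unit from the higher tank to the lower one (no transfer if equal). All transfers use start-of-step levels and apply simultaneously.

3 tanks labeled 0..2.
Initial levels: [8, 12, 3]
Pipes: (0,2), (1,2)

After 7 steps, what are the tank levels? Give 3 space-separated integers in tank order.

Step 1: flows [0->2,1->2] -> levels [7 11 5]
Step 2: flows [0->2,1->2] -> levels [6 10 7]
Step 3: flows [2->0,1->2] -> levels [7 9 7]
Step 4: flows [0=2,1->2] -> levels [7 8 8]
Step 5: flows [2->0,1=2] -> levels [8 8 7]
Step 6: flows [0->2,1->2] -> levels [7 7 9]
Step 7: flows [2->0,2->1] -> levels [8 8 7]

Answer: 8 8 7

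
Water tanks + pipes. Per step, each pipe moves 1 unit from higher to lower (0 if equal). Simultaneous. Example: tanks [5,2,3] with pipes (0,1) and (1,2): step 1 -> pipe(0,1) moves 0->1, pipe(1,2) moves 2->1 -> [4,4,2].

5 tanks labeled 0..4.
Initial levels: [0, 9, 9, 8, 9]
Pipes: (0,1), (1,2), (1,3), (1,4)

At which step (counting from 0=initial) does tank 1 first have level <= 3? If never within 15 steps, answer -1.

Step 1: flows [1->0,1=2,1->3,1=4] -> levels [1 7 9 9 9]
Step 2: flows [1->0,2->1,3->1,4->1] -> levels [2 9 8 8 8]
Step 3: flows [1->0,1->2,1->3,1->4] -> levels [3 5 9 9 9]
Step 4: flows [1->0,2->1,3->1,4->1] -> levels [4 7 8 8 8]
Step 5: flows [1->0,2->1,3->1,4->1] -> levels [5 9 7 7 7]
Step 6: flows [1->0,1->2,1->3,1->4] -> levels [6 5 8 8 8]
Step 7: flows [0->1,2->1,3->1,4->1] -> levels [5 9 7 7 7]
  -> period-2 cycle (repeats step 5); tank 1 never drops to <=3
Tank 1 never reaches <=3 within 15 steps

Answer: -1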